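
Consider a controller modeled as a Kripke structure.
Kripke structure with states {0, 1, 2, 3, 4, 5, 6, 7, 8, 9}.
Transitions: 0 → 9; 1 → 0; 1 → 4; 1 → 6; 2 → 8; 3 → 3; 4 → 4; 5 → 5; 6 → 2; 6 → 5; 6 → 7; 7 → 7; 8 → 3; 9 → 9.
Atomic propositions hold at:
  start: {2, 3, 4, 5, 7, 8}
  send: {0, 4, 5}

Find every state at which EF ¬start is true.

Sat(¬start) = {0, 1, 6, 9}
EF ¬start: least fixpoint, start Z0 = {0, 1, 6, 9}, add states with some successor in Z. Already a fixed point.
Sat(EF ¬start) = {0, 1, 6, 9}

{0, 1, 6, 9}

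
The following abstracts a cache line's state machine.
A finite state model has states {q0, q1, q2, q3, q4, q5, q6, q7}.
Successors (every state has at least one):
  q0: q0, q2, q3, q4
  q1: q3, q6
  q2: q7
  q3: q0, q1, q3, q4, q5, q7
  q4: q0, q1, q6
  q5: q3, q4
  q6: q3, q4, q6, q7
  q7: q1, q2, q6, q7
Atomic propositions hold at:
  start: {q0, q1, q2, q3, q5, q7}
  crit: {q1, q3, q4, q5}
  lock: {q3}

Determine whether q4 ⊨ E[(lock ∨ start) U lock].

Sat(lock ∨ start) = {q0, q1, q2, q3, q5, q7}
E[(lock ∨ start) U lock]: least fixpoint, start Z0 = Sat(lock) = {q3}, add states in Sat(lock ∨ start) with some successor in Z. Z1 = {q0, q1, q3, q5}; Z2 = {q0, q1, q3, q5, q7}; Z3 = {q0, q1, q2, q3, q5, q7}; fixed.
Sat(E[(lock ∨ start) U lock]) = {q0, q1, q2, q3, q5, q7}
q4 ∉ Sat(E[(lock ∨ start) U lock]) = {q0, q1, q2, q3, q5, q7}, so the formula does not hold at q4.

No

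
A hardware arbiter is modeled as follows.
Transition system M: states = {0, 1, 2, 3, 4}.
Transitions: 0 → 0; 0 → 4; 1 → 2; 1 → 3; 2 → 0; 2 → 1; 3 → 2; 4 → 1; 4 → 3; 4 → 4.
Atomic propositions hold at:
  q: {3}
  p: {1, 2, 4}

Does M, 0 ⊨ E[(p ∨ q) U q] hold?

No

Sat(p ∨ q) = {1, 2, 3, 4}
E[(p ∨ q) U q]: least fixpoint, start Z0 = Sat(q) = {3}, add states in Sat(p ∨ q) with some successor in Z. Z1 = {1, 3, 4}; Z2 = {1, 2, 3, 4}; fixed.
Sat(E[(p ∨ q) U q]) = {1, 2, 3, 4}
0 ∉ Sat(E[(p ∨ q) U q]) = {1, 2, 3, 4}, so the formula does not hold at 0.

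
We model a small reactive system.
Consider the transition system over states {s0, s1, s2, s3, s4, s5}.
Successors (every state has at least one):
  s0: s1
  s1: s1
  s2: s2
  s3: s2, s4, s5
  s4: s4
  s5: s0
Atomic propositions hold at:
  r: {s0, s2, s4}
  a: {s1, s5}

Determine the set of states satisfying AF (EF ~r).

{s0, s1, s3, s5}

Sat(~r) = {s1, s3, s5}
EF ~r: least fixpoint, start Z0 = {s1, s3, s5}, add states with some successor in Z. Z1 = {s0, s1, s3, s5}; fixed.
Sat(EF ~r) = {s0, s1, s3, s5}
AF (EF ~r): least fixpoint, start Z0 = {s0, s1, s3, s5}, add states with every successor in Z. Already a fixed point.
Sat(AF (EF ~r)) = {s0, s1, s3, s5}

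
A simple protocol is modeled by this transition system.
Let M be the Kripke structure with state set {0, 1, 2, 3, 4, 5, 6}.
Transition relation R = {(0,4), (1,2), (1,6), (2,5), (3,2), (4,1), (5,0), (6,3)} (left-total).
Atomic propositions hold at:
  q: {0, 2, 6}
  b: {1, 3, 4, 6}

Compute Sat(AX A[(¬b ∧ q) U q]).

Sat(¬b) = {0, 2, 5}
Sat(¬b ∧ q) = {0, 2}
A[(¬b ∧ q) U q]: least fixpoint, start Z0 = Sat(q) = {0, 2, 6}, add states in Sat(¬b ∧ q) with every successor in Z. Already a fixed point.
Sat(A[(¬b ∧ q) U q]) = {0, 2, 6}
Sat(AX A[(¬b ∧ q) U q]) = {s : every successor in {0, 2, 6}} = {1, 3, 5}

{1, 3, 5}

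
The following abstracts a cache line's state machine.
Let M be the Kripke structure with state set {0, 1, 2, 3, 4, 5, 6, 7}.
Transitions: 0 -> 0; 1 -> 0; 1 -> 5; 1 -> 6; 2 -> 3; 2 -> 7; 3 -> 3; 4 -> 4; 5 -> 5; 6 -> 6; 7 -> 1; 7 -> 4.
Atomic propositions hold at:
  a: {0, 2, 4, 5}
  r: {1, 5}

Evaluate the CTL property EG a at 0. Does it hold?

EG a: greatest fixpoint, start Z0 = {0, 2, 4, 5}, keep only states in Sat with some successor in Z. Z1 = {0, 4, 5}; fixed.
Sat(EG a) = {0, 4, 5}
0 ∈ Sat(EG a) = {0, 4, 5}, so the formula holds at 0.

Yes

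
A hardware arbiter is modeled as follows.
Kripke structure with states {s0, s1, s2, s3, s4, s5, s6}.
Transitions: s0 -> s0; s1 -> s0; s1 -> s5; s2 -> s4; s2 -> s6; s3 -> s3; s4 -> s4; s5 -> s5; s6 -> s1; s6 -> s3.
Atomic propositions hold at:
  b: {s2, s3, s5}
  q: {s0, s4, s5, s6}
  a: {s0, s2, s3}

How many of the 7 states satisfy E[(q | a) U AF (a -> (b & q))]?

Sat(q | a) = {s0, s2, s3, s4, s5, s6}
Sat(b & q) = {s5}
Sat(a -> (b & q)) = {s1, s4, s5, s6}
AF (a -> (b & q)): least fixpoint, start Z0 = {s1, s4, s5, s6}, add states with every successor in Z. Z1 = {s1, s2, s4, s5, s6}; fixed.
Sat(AF (a -> (b & q))) = {s1, s2, s4, s5, s6}
E[(q | a) U AF (a -> (b & q))]: least fixpoint, start Z0 = Sat(AF (a -> (b & q))) = {s1, s2, s4, s5, s6}, add states in Sat(q | a) with some successor in Z. Already a fixed point.
Sat(E[(q | a) U AF (a -> (b & q))]) = {s1, s2, s4, s5, s6}
|Sat(E[(q | a) U AF (a -> (b & q))])| = |{s1, s2, s4, s5, s6}| = 5.

5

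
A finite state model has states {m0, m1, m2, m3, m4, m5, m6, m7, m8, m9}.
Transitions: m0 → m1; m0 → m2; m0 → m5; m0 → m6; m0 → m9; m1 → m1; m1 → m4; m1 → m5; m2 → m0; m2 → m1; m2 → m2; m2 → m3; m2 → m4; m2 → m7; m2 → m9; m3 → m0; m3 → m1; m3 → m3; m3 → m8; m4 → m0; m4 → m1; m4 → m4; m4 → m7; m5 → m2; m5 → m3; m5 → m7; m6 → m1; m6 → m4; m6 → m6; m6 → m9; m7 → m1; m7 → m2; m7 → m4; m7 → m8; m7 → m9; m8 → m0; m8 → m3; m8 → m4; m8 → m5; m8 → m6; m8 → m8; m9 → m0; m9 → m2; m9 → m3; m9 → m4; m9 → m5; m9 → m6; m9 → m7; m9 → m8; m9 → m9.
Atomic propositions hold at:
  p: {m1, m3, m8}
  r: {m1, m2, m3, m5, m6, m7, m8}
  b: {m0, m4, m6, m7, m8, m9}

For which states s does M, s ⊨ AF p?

{m1, m3, m8}

AF p: least fixpoint, start Z0 = {m1, m3, m8}, add states with every successor in Z. Already a fixed point.
Sat(AF p) = {m1, m3, m8}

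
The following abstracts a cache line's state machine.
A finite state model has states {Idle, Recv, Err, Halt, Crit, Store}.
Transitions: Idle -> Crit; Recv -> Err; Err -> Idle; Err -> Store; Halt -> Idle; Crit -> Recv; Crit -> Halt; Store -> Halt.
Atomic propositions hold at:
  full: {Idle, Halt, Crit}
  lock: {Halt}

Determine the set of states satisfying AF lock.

{Halt, Store}

AF lock: least fixpoint, start Z0 = {Halt}, add states with every successor in Z. Z1 = {Halt, Store}; fixed.
Sat(AF lock) = {Halt, Store}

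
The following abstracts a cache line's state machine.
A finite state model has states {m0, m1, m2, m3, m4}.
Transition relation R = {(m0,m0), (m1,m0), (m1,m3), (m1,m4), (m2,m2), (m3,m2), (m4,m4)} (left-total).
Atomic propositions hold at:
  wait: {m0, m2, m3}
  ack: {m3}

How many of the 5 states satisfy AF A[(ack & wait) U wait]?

3

Sat(ack & wait) = {m3}
A[(ack & wait) U wait]: least fixpoint, start Z0 = Sat(wait) = {m0, m2, m3}, add states in Sat(ack & wait) with every successor in Z. Already a fixed point.
Sat(A[(ack & wait) U wait]) = {m0, m2, m3}
AF A[(ack & wait) U wait]: least fixpoint, start Z0 = {m0, m2, m3}, add states with every successor in Z. Already a fixed point.
Sat(AF A[(ack & wait) U wait]) = {m0, m2, m3}
|Sat(AF A[(ack & wait) U wait])| = |{m0, m2, m3}| = 3.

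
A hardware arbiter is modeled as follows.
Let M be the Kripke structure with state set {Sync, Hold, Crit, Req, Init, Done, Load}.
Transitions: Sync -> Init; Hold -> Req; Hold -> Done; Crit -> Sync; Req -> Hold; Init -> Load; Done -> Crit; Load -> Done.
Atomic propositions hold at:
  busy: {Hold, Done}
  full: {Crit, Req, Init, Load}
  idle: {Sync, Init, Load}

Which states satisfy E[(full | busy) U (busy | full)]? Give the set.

Sat(full | busy) = {Hold, Crit, Req, Init, Done, Load}
Sat(busy | full) = {Hold, Crit, Req, Init, Done, Load}
E[(full | busy) U (busy | full)]: least fixpoint, start Z0 = Sat((busy | full)) = {Hold, Crit, Req, Init, Done, Load}, add states in Sat(full | busy) with some successor in Z. Already a fixed point.
Sat(E[(full | busy) U (busy | full)]) = {Hold, Crit, Req, Init, Done, Load}

{Hold, Crit, Req, Init, Done, Load}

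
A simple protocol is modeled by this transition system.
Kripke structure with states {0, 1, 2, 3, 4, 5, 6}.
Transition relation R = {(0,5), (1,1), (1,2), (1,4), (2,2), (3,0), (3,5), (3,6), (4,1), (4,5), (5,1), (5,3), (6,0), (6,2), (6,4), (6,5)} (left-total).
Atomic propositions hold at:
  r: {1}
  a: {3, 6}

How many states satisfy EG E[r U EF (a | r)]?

6

Sat(a | r) = {1, 3, 6}
EF (a | r): least fixpoint, start Z0 = {1, 3, 6}, add states with some successor in Z. Z1 = {1, 3, 4, 5, 6}; Z2 = {0, 1, 3, 4, 5, 6}; fixed.
Sat(EF (a | r)) = {0, 1, 3, 4, 5, 6}
E[r U EF (a | r)]: least fixpoint, start Z0 = Sat(EF (a | r)) = {0, 1, 3, 4, 5, 6}, add states in Sat(r) with some successor in Z. Already a fixed point.
Sat(E[r U EF (a | r)]) = {0, 1, 3, 4, 5, 6}
EG E[r U EF (a | r)]: greatest fixpoint, start Z0 = {0, 1, 3, 4, 5, 6}, keep only states in Sat with some successor in Z. Already a fixed point.
Sat(EG E[r U EF (a | r)]) = {0, 1, 3, 4, 5, 6}
|Sat(EG E[r U EF (a | r)])| = |{0, 1, 3, 4, 5, 6}| = 6.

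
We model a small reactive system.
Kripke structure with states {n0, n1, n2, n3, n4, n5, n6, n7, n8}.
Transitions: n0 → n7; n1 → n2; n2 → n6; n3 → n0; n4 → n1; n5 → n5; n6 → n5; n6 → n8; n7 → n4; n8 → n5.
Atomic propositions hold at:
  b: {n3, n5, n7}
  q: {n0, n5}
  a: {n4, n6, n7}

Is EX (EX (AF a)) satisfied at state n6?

No

AF a: least fixpoint, start Z0 = {n4, n6, n7}, add states with every successor in Z. Z1 = {n0, n2, n4, n6, n7}; Z2 = {n0, n1, n2, n3, n4, n6, n7}; fixed.
Sat(AF a) = {n0, n1, n2, n3, n4, n6, n7}
Sat(EX (AF a)) = {s : some successor in {n0, n1, n2, n3, n4, n6, n7}} = {n0, n1, n2, n3, n4, n7}
Sat(EX (EX (AF a))) = {s : some successor in {n0, n1, n2, n3, n4, n7}} = {n0, n1, n3, n4, n7}
n6 ∉ Sat(EX (EX (AF a))) = {n0, n1, n3, n4, n7}, so the formula does not hold at n6.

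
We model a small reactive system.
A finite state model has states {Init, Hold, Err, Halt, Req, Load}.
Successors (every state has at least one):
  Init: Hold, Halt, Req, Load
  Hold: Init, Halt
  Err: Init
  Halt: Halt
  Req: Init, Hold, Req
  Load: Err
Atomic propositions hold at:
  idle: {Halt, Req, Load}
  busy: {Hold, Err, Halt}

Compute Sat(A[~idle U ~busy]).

Sat(~idle) = {Init, Hold, Err}
Sat(~busy) = {Init, Req, Load}
A[~idle U ~busy]: least fixpoint, start Z0 = Sat(~busy) = {Init, Req, Load}, add states in Sat(~idle) with every successor in Z. Z1 = {Init, Err, Req, Load}; fixed.
Sat(A[~idle U ~busy]) = {Init, Err, Req, Load}

{Init, Err, Req, Load}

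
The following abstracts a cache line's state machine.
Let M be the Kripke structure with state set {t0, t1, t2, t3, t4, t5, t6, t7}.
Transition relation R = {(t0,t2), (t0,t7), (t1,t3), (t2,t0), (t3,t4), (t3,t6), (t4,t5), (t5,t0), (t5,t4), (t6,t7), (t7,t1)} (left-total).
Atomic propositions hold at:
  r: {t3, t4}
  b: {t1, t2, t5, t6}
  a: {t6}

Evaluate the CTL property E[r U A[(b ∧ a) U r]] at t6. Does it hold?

Sat(b ∧ a) = {t6}
A[(b ∧ a) U r]: least fixpoint, start Z0 = Sat(r) = {t3, t4}, add states in Sat(b ∧ a) with every successor in Z. Already a fixed point.
Sat(A[(b ∧ a) U r]) = {t3, t4}
E[r U A[(b ∧ a) U r]]: least fixpoint, start Z0 = Sat(A[(b ∧ a) U r]) = {t3, t4}, add states in Sat(r) with some successor in Z. Already a fixed point.
Sat(E[r U A[(b ∧ a) U r]]) = {t3, t4}
t6 ∉ Sat(E[r U A[(b ∧ a) U r]]) = {t3, t4}, so the formula does not hold at t6.

No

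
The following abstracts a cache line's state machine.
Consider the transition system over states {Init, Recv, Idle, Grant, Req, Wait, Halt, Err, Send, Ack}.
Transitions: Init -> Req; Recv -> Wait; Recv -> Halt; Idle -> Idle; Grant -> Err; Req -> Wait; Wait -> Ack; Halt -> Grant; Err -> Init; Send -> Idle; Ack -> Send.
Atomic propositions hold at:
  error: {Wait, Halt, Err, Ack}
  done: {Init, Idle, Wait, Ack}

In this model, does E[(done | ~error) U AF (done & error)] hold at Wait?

Sat(~error) = {Init, Recv, Idle, Grant, Req, Send}
Sat(done | ~error) = {Init, Recv, Idle, Grant, Req, Wait, Send, Ack}
Sat(done & error) = {Wait, Ack}
AF (done & error): least fixpoint, start Z0 = {Wait, Ack}, add states with every successor in Z. Z1 = {Req, Wait, Ack}; Z2 = {Init, Req, Wait, Ack}; Z3 = {Init, Req, Wait, Err, Ack}; Z4 = {Init, Grant, Req, Wait, Err, Ack}; Z5 = {Init, Grant, Req, Wait, Halt, Err, Ack}; Z6 = {Init, Recv, Grant, Req, Wait, Halt, Err, Ack}; fixed.
Sat(AF (done & error)) = {Init, Recv, Grant, Req, Wait, Halt, Err, Ack}
E[(done | ~error) U AF (done & error)]: least fixpoint, start Z0 = Sat(AF (done & error)) = {Init, Recv, Grant, Req, Wait, Halt, Err, Ack}, add states in Sat(done | ~error) with some successor in Z. Already a fixed point.
Sat(E[(done | ~error) U AF (done & error)]) = {Init, Recv, Grant, Req, Wait, Halt, Err, Ack}
Wait ∈ Sat(E[(done | ~error) U AF (done & error)]) = {Init, Recv, Grant, Req, Wait, Halt, Err, Ack}, so the formula holds at Wait.

Yes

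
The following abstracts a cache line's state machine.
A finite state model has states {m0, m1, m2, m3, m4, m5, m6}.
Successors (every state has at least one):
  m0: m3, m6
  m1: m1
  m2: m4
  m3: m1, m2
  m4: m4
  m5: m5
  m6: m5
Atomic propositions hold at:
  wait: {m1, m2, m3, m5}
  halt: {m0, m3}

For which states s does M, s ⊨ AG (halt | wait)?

{m1, m5}

Sat(halt | wait) = {m0, m1, m2, m3, m5}
AG (halt | wait): greatest fixpoint, start Z0 = {m0, m1, m2, m3, m5}, keep only states in Sat with every successor in Z. Z1 = {m1, m3, m5}; Z2 = {m1, m5}; fixed.
Sat(AG (halt | wait)) = {m1, m5}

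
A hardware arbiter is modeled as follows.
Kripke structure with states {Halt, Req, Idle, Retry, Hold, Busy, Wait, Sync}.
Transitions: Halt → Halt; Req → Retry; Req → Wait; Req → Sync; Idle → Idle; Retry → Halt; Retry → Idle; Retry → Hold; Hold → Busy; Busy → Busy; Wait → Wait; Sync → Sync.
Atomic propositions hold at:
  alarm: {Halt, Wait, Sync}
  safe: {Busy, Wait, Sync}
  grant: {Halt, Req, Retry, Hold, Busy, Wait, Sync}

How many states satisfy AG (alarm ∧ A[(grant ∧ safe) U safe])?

2

Sat(grant ∧ safe) = {Busy, Wait, Sync}
A[(grant ∧ safe) U safe]: least fixpoint, start Z0 = Sat(safe) = {Busy, Wait, Sync}, add states in Sat(grant ∧ safe) with every successor in Z. Already a fixed point.
Sat(A[(grant ∧ safe) U safe]) = {Busy, Wait, Sync}
Sat(alarm ∧ A[(grant ∧ safe) U safe]) = {Wait, Sync}
AG (alarm ∧ A[(grant ∧ safe) U safe]): greatest fixpoint, start Z0 = {Wait, Sync}, keep only states in Sat with every successor in Z. Already a fixed point.
Sat(AG (alarm ∧ A[(grant ∧ safe) U safe])) = {Wait, Sync}
|Sat(AG (alarm ∧ A[(grant ∧ safe) U safe]))| = |{Wait, Sync}| = 2.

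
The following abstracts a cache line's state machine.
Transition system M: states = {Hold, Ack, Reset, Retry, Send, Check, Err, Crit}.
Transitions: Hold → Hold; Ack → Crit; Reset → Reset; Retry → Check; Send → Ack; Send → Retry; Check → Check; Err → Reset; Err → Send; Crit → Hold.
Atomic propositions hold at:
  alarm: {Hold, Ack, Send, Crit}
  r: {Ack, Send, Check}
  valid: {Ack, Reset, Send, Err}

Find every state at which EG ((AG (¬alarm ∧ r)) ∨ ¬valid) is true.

{Hold, Retry, Check, Crit}

Sat(¬alarm) = {Reset, Retry, Check, Err}
Sat(¬alarm ∧ r) = {Check}
AG (¬alarm ∧ r): greatest fixpoint, start Z0 = {Check}, keep only states in Sat with every successor in Z. Already a fixed point.
Sat(AG (¬alarm ∧ r)) = {Check}
Sat(¬valid) = {Hold, Retry, Check, Crit}
Sat((AG (¬alarm ∧ r)) ∨ ¬valid) = {Hold, Retry, Check, Crit}
EG ((AG (¬alarm ∧ r)) ∨ ¬valid): greatest fixpoint, start Z0 = {Hold, Retry, Check, Crit}, keep only states in Sat with some successor in Z. Already a fixed point.
Sat(EG ((AG (¬alarm ∧ r)) ∨ ¬valid)) = {Hold, Retry, Check, Crit}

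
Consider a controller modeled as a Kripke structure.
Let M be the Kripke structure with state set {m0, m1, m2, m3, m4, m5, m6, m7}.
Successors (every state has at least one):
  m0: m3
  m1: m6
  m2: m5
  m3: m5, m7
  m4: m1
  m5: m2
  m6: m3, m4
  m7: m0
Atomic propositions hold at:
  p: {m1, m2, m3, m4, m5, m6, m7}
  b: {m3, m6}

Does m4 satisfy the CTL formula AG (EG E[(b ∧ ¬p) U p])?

Sat(¬p) = {m0}
Sat(b ∧ ¬p) = ∅
E[(b ∧ ¬p) U p]: least fixpoint, start Z0 = Sat(p) = {m1, m2, m3, m4, m5, m6, m7}, add states in Sat(b ∧ ¬p) with some successor in Z. Already a fixed point.
Sat(E[(b ∧ ¬p) U p]) = {m1, m2, m3, m4, m5, m6, m7}
EG E[(b ∧ ¬p) U p]: greatest fixpoint, start Z0 = {m1, m2, m3, m4, m5, m6, m7}, keep only states in Sat with some successor in Z. Z1 = {m1, m2, m3, m4, m5, m6}; fixed.
Sat(EG E[(b ∧ ¬p) U p]) = {m1, m2, m3, m4, m5, m6}
AG (EG E[(b ∧ ¬p) U p]): greatest fixpoint, start Z0 = {m1, m2, m3, m4, m5, m6}, keep only states in Sat with every successor in Z. Z1 = {m1, m2, m4, m5, m6}; Z2 = {m1, m2, m4, m5}; Z3 = {m2, m4, m5}; Z4 = {m2, m5}; fixed.
Sat(AG (EG E[(b ∧ ¬p) U p])) = {m2, m5}
m4 ∉ Sat(AG (EG E[(b ∧ ¬p) U p])) = {m2, m5}, so the formula does not hold at m4.

No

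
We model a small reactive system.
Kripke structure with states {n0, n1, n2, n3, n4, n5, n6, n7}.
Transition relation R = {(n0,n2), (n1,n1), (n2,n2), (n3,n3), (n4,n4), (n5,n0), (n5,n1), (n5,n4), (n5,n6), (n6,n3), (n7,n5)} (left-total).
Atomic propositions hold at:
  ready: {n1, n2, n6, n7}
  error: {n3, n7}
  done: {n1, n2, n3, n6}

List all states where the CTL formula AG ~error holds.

{n0, n1, n2, n4}

Sat(~error) = {n0, n1, n2, n4, n5, n6}
AG ~error: greatest fixpoint, start Z0 = {n0, n1, n2, n4, n5, n6}, keep only states in Sat with every successor in Z. Z1 = {n0, n1, n2, n4, n5}; Z2 = {n0, n1, n2, n4}; fixed.
Sat(AG ~error) = {n0, n1, n2, n4}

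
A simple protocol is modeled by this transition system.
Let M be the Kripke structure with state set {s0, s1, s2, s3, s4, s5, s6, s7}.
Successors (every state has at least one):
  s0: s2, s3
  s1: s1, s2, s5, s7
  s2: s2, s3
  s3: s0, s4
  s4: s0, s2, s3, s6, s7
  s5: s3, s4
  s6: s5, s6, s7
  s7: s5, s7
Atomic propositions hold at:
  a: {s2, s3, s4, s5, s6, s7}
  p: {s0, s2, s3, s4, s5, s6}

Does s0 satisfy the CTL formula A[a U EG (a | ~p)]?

No

Sat(~p) = {s1, s7}
Sat(a | ~p) = {s1, s2, s3, s4, s5, s6, s7}
EG (a | ~p): greatest fixpoint, start Z0 = {s1, s2, s3, s4, s5, s6, s7}, keep only states in Sat with some successor in Z. Already a fixed point.
Sat(EG (a | ~p)) = {s1, s2, s3, s4, s5, s6, s7}
A[a U EG (a | ~p)]: least fixpoint, start Z0 = Sat(EG (a | ~p)) = {s1, s2, s3, s4, s5, s6, s7}, add states in Sat(a) with every successor in Z. Already a fixed point.
Sat(A[a U EG (a | ~p)]) = {s1, s2, s3, s4, s5, s6, s7}
s0 ∉ Sat(A[a U EG (a | ~p)]) = {s1, s2, s3, s4, s5, s6, s7}, so the formula does not hold at s0.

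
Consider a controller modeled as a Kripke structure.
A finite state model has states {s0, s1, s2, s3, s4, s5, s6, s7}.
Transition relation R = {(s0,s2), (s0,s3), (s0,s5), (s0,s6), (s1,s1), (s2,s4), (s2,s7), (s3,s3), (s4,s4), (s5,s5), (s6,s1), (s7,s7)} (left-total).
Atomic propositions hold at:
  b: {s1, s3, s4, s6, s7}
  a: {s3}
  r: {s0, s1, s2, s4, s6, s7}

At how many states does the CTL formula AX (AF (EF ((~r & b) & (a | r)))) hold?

Sat(~r) = {s3, s5}
Sat(~r & b) = {s3}
Sat(a | r) = {s0, s1, s2, s3, s4, s6, s7}
Sat((~r & b) & (a | r)) = {s3}
EF ((~r & b) & (a | r)): least fixpoint, start Z0 = {s3}, add states with some successor in Z. Z1 = {s0, s3}; fixed.
Sat(EF ((~r & b) & (a | r))) = {s0, s3}
AF (EF ((~r & b) & (a | r))): least fixpoint, start Z0 = {s0, s3}, add states with every successor in Z. Already a fixed point.
Sat(AF (EF ((~r & b) & (a | r)))) = {s0, s3}
Sat(AX (AF (EF ((~r & b) & (a | r))))) = {s : every successor in {s0, s3}} = {s3}
|Sat(AX (AF (EF ((~r & b) & (a | r)))))| = |{s3}| = 1.

1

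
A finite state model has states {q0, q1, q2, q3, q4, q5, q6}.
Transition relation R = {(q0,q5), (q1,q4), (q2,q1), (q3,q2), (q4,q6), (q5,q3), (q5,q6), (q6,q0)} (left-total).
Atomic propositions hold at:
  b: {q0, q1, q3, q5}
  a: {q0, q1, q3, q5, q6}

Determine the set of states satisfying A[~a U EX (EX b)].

Sat(~a) = {q2, q4}
Sat(EX b) = {s : some successor in {q0, q1, q3, q5}} = {q0, q2, q5, q6}
Sat(EX (EX b)) = {s : some successor in {q0, q2, q5, q6}} = {q0, q3, q4, q5, q6}
A[~a U EX (EX b)]: least fixpoint, start Z0 = Sat(EX (EX b)) = {q0, q3, q4, q5, q6}, add states in Sat(~a) with every successor in Z. Already a fixed point.
Sat(A[~a U EX (EX b)]) = {q0, q3, q4, q5, q6}

{q0, q3, q4, q5, q6}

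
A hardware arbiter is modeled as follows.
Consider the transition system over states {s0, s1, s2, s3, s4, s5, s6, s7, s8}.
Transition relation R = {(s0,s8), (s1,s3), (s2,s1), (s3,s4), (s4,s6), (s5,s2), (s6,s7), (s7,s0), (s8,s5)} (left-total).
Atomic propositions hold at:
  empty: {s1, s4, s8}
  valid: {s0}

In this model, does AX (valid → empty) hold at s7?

Sat(valid → empty) = {s1, s2, s3, s4, s5, s6, s7, s8}
Sat(AX (valid → empty)) = {s : every successor in {s1, s2, s3, s4, s5, s6, s7, s8}} = {s0, s1, s2, s3, s4, s5, s6, s8}
s7 ∉ Sat(AX (valid → empty)) = {s0, s1, s2, s3, s4, s5, s6, s8}, so the formula does not hold at s7.

No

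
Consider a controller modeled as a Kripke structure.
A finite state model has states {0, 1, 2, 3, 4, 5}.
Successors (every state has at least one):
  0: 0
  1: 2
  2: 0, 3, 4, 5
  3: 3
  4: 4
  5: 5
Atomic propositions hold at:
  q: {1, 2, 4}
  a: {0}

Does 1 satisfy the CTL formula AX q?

Yes

Sat(AX q) = {s : every successor in {1, 2, 4}} = {1, 4}
1 ∈ Sat(AX q) = {1, 4}, so the formula holds at 1.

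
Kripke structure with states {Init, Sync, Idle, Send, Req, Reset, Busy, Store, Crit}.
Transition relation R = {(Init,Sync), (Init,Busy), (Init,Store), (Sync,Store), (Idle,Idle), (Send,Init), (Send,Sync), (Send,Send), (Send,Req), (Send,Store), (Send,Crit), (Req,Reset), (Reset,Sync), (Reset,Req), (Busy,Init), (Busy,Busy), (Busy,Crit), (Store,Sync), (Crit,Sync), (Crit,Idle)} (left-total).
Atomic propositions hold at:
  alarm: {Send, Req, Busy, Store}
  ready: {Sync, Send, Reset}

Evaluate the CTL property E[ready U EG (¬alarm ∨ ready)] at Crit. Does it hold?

Yes

Sat(¬alarm) = {Init, Sync, Idle, Reset, Crit}
Sat(¬alarm ∨ ready) = {Init, Sync, Idle, Send, Reset, Crit}
EG (¬alarm ∨ ready): greatest fixpoint, start Z0 = {Init, Sync, Idle, Send, Reset, Crit}, keep only states in Sat with some successor in Z. Z1 = {Init, Idle, Send, Reset, Crit}; Z2 = {Idle, Send, Crit}; fixed.
Sat(EG (¬alarm ∨ ready)) = {Idle, Send, Crit}
E[ready U EG (¬alarm ∨ ready)]: least fixpoint, start Z0 = Sat(EG (¬alarm ∨ ready)) = {Idle, Send, Crit}, add states in Sat(ready) with some successor in Z. Already a fixed point.
Sat(E[ready U EG (¬alarm ∨ ready)]) = {Idle, Send, Crit}
Crit ∈ Sat(E[ready U EG (¬alarm ∨ ready)]) = {Idle, Send, Crit}, so the formula holds at Crit.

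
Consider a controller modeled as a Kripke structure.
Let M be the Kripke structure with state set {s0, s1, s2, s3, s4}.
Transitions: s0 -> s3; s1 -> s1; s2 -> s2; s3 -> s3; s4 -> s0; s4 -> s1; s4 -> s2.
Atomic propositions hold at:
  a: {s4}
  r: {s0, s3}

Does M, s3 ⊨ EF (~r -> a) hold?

Sat(~r) = {s1, s2, s4}
Sat(~r -> a) = {s0, s3, s4}
EF (~r -> a): least fixpoint, start Z0 = {s0, s3, s4}, add states with some successor in Z. Already a fixed point.
Sat(EF (~r -> a)) = {s0, s3, s4}
s3 ∈ Sat(EF (~r -> a)) = {s0, s3, s4}, so the formula holds at s3.

Yes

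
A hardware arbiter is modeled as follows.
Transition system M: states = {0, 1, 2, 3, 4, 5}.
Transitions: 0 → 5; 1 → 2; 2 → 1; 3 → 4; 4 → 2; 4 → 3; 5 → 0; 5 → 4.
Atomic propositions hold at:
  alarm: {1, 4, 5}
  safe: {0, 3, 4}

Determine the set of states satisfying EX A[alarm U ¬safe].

Sat(¬safe) = {1, 2, 5}
A[alarm U ¬safe]: least fixpoint, start Z0 = Sat(¬safe) = {1, 2, 5}, add states in Sat(alarm) with every successor in Z. Already a fixed point.
Sat(A[alarm U ¬safe]) = {1, 2, 5}
Sat(EX A[alarm U ¬safe]) = {s : some successor in {1, 2, 5}} = {0, 1, 2, 4}

{0, 1, 2, 4}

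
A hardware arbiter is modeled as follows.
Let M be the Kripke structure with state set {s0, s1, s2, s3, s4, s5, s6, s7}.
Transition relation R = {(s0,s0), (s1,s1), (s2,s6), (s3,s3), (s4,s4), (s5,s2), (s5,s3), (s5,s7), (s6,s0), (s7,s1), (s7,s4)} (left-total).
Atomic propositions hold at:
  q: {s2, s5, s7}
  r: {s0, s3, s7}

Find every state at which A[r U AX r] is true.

{s0, s3, s6}

Sat(AX r) = {s : every successor in {s0, s3, s7}} = {s0, s3, s6}
A[r U AX r]: least fixpoint, start Z0 = Sat(AX r) = {s0, s3, s6}, add states in Sat(r) with every successor in Z. Already a fixed point.
Sat(A[r U AX r]) = {s0, s3, s6}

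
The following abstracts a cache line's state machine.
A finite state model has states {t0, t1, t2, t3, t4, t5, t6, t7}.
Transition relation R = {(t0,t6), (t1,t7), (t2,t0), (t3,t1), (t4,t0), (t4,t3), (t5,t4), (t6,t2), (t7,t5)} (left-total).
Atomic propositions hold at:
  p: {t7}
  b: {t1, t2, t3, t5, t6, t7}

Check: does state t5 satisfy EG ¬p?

Sat(¬p) = {t0, t1, t2, t3, t4, t5, t6}
EG ¬p: greatest fixpoint, start Z0 = {t0, t1, t2, t3, t4, t5, t6}, keep only states in Sat with some successor in Z. Z1 = {t0, t2, t3, t4, t5, t6}; Z2 = {t0, t2, t4, t5, t6}; fixed.
Sat(EG ¬p) = {t0, t2, t4, t5, t6}
t5 ∈ Sat(EG ¬p) = {t0, t2, t4, t5, t6}, so the formula holds at t5.

Yes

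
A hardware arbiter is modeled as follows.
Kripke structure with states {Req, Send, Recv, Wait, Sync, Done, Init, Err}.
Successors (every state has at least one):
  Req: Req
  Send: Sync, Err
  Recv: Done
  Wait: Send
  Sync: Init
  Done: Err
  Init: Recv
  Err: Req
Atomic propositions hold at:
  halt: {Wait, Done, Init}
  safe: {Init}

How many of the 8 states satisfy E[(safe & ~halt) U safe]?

1

Sat(~halt) = {Req, Send, Recv, Sync, Err}
Sat(safe & ~halt) = ∅
E[(safe & ~halt) U safe]: least fixpoint, start Z0 = Sat(safe) = {Init}, add states in Sat(safe & ~halt) with some successor in Z. Already a fixed point.
Sat(E[(safe & ~halt) U safe]) = {Init}
|Sat(E[(safe & ~halt) U safe])| = |{Init}| = 1.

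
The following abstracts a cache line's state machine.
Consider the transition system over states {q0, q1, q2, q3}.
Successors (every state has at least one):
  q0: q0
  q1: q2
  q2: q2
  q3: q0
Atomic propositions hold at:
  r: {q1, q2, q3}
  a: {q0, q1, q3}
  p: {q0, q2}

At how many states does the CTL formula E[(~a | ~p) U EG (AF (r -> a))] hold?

Sat(~a) = {q2}
Sat(~p) = {q1, q3}
Sat(~a | ~p) = {q1, q2, q3}
Sat(r -> a) = {q0, q1, q3}
AF (r -> a): least fixpoint, start Z0 = {q0, q1, q3}, add states with every successor in Z. Already a fixed point.
Sat(AF (r -> a)) = {q0, q1, q3}
EG (AF (r -> a)): greatest fixpoint, start Z0 = {q0, q1, q3}, keep only states in Sat with some successor in Z. Z1 = {q0, q3}; fixed.
Sat(EG (AF (r -> a))) = {q0, q3}
E[(~a | ~p) U EG (AF (r -> a))]: least fixpoint, start Z0 = Sat(EG (AF (r -> a))) = {q0, q3}, add states in Sat(~a | ~p) with some successor in Z. Already a fixed point.
Sat(E[(~a | ~p) U EG (AF (r -> a))]) = {q0, q3}
|Sat(E[(~a | ~p) U EG (AF (r -> a))])| = |{q0, q3}| = 2.

2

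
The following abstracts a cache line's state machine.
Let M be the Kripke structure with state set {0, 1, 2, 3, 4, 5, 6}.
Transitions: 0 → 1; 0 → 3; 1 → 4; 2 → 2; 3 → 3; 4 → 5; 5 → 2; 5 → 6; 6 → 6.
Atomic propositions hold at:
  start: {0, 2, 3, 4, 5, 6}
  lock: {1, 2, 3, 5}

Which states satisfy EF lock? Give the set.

{0, 1, 2, 3, 4, 5}

EF lock: least fixpoint, start Z0 = {1, 2, 3, 5}, add states with some successor in Z. Z1 = {0, 1, 2, 3, 4, 5}; fixed.
Sat(EF lock) = {0, 1, 2, 3, 4, 5}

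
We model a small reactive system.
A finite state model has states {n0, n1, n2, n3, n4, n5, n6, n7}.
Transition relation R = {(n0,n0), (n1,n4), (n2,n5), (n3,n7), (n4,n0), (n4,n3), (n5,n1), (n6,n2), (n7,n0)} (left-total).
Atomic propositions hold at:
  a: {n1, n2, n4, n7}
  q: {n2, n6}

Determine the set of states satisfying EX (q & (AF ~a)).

{n6}

Sat(~a) = {n0, n3, n5, n6}
AF ~a: least fixpoint, start Z0 = {n0, n3, n5, n6}, add states with every successor in Z. Z1 = {n0, n2, n3, n4, n5, n6, n7}; Z2 = {n0, n1, n2, n3, n4, n5, n6, n7}; fixed.
Sat(AF ~a) = {n0, n1, n2, n3, n4, n5, n6, n7}
Sat(q & (AF ~a)) = {n2, n6}
Sat(EX (q & (AF ~a))) = {s : some successor in {n2, n6}} = {n6}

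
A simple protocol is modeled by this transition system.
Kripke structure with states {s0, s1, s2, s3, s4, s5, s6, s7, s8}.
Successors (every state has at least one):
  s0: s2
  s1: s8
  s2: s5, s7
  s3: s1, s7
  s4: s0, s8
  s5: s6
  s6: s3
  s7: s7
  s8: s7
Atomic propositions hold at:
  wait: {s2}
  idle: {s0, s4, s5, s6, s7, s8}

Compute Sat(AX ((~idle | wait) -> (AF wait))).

{s0, s1, s2, s4, s5, s7, s8}

Sat(~idle) = {s1, s2, s3}
Sat(~idle | wait) = {s1, s2, s3}
AF wait: least fixpoint, start Z0 = {s2}, add states with every successor in Z. Z1 = {s0, s2}; fixed.
Sat(AF wait) = {s0, s2}
Sat((~idle | wait) -> (AF wait)) = {s0, s2, s4, s5, s6, s7, s8}
Sat(AX ((~idle | wait) -> (AF wait))) = {s : every successor in {s0, s2, s4, s5, s6, s7, s8}} = {s0, s1, s2, s4, s5, s7, s8}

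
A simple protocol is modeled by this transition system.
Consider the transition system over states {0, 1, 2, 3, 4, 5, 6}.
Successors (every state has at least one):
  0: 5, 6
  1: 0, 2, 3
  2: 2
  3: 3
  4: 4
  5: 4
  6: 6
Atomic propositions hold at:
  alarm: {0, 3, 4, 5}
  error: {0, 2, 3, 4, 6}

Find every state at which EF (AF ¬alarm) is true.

Sat(¬alarm) = {1, 2, 6}
AF ¬alarm: least fixpoint, start Z0 = {1, 2, 6}, add states with every successor in Z. Already a fixed point.
Sat(AF ¬alarm) = {1, 2, 6}
EF (AF ¬alarm): least fixpoint, start Z0 = {1, 2, 6}, add states with some successor in Z. Z1 = {0, 1, 2, 6}; fixed.
Sat(EF (AF ¬alarm)) = {0, 1, 2, 6}

{0, 1, 2, 6}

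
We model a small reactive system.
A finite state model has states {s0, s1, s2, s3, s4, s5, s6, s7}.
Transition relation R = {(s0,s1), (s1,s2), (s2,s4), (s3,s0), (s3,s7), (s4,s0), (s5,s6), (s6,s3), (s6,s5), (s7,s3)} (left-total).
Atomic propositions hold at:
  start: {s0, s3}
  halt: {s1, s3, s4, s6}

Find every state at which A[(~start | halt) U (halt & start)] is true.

Sat(~start) = {s1, s2, s4, s5, s6, s7}
Sat(~start | halt) = {s1, s2, s3, s4, s5, s6, s7}
Sat(halt & start) = {s3}
A[(~start | halt) U (halt & start)]: least fixpoint, start Z0 = Sat((halt & start)) = {s3}, add states in Sat(~start | halt) with every successor in Z. Z1 = {s3, s7}; fixed.
Sat(A[(~start | halt) U (halt & start)]) = {s3, s7}

{s3, s7}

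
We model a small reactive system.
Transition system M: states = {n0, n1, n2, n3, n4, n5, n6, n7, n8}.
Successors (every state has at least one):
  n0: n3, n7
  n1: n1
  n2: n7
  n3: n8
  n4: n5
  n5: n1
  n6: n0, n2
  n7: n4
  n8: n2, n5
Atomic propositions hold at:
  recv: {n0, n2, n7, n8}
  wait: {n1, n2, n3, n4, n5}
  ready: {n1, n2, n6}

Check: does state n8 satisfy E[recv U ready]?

Yes

E[recv U ready]: least fixpoint, start Z0 = Sat(ready) = {n1, n2, n6}, add states in Sat(recv) with some successor in Z. Z1 = {n1, n2, n6, n8}; fixed.
Sat(E[recv U ready]) = {n1, n2, n6, n8}
n8 ∈ Sat(E[recv U ready]) = {n1, n2, n6, n8}, so the formula holds at n8.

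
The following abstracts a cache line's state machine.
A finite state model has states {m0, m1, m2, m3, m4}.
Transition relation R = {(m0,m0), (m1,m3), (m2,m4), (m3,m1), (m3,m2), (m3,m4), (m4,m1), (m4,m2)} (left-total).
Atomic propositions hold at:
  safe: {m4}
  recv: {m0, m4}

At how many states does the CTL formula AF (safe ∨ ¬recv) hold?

4

Sat(¬recv) = {m1, m2, m3}
Sat(safe ∨ ¬recv) = {m1, m2, m3, m4}
AF (safe ∨ ¬recv): least fixpoint, start Z0 = {m1, m2, m3, m4}, add states with every successor in Z. Already a fixed point.
Sat(AF (safe ∨ ¬recv)) = {m1, m2, m3, m4}
|Sat(AF (safe ∨ ¬recv))| = |{m1, m2, m3, m4}| = 4.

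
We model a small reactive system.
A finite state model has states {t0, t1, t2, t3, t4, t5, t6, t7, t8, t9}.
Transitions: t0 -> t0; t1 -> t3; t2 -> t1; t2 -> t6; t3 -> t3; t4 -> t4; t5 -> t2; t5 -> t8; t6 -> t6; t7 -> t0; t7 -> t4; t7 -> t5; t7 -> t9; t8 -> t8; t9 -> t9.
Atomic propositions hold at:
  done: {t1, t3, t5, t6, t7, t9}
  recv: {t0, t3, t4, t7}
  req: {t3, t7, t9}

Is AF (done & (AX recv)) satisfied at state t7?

Sat(AX recv) = {s : every successor in {t0, t3, t4, t7}} = {t0, t1, t3, t4}
Sat(done & (AX recv)) = {t1, t3}
AF (done & (AX recv)): least fixpoint, start Z0 = {t1, t3}, add states with every successor in Z. Already a fixed point.
Sat(AF (done & (AX recv))) = {t1, t3}
t7 ∉ Sat(AF (done & (AX recv))) = {t1, t3}, so the formula does not hold at t7.

No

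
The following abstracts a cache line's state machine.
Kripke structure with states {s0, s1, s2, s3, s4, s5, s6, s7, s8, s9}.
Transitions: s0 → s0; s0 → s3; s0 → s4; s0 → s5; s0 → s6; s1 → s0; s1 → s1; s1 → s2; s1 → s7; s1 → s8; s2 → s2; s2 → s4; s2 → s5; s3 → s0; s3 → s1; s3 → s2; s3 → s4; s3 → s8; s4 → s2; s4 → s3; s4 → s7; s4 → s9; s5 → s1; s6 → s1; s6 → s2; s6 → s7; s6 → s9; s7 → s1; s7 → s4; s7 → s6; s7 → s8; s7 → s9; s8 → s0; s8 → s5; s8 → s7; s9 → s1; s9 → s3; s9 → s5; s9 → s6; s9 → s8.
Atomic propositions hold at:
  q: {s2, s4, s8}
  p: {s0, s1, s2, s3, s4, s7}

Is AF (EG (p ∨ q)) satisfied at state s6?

No

Sat(p ∨ q) = {s0, s1, s2, s3, s4, s7, s8}
EG (p ∨ q): greatest fixpoint, start Z0 = {s0, s1, s2, s3, s4, s7, s8}, keep only states in Sat with some successor in Z. Already a fixed point.
Sat(EG (p ∨ q)) = {s0, s1, s2, s3, s4, s7, s8}
AF (EG (p ∨ q)): least fixpoint, start Z0 = {s0, s1, s2, s3, s4, s7, s8}, add states with every successor in Z. Z1 = {s0, s1, s2, s3, s4, s5, s7, s8}; fixed.
Sat(AF (EG (p ∨ q))) = {s0, s1, s2, s3, s4, s5, s7, s8}
s6 ∉ Sat(AF (EG (p ∨ q))) = {s0, s1, s2, s3, s4, s5, s7, s8}, so the formula does not hold at s6.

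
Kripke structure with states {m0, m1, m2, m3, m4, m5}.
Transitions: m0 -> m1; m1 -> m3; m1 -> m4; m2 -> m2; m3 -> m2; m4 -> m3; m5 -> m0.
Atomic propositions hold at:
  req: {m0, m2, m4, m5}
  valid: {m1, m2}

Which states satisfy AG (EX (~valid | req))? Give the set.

Sat(~valid) = {m0, m3, m4, m5}
Sat(~valid | req) = {m0, m2, m3, m4, m5}
Sat(EX (~valid | req)) = {s : some successor in {m0, m2, m3, m4, m5}} = {m1, m2, m3, m4, m5}
AG (EX (~valid | req)): greatest fixpoint, start Z0 = {m1, m2, m3, m4, m5}, keep only states in Sat with every successor in Z. Z1 = {m1, m2, m3, m4}; fixed.
Sat(AG (EX (~valid | req))) = {m1, m2, m3, m4}

{m1, m2, m3, m4}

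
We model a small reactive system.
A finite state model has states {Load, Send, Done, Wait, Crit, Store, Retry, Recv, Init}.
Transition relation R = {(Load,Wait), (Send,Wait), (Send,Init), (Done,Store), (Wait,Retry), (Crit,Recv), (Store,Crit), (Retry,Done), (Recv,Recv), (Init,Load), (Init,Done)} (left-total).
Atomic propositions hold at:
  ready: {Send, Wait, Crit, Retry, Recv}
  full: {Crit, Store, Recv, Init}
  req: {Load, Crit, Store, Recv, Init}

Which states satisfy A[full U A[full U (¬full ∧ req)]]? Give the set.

{Load}

Sat(¬full) = {Load, Send, Done, Wait, Retry}
Sat(¬full ∧ req) = {Load}
A[full U (¬full ∧ req)]: least fixpoint, start Z0 = Sat((¬full ∧ req)) = {Load}, add states in Sat(full) with every successor in Z. Already a fixed point.
Sat(A[full U (¬full ∧ req)]) = {Load}
A[full U A[full U (¬full ∧ req)]]: least fixpoint, start Z0 = Sat(A[full U (¬full ∧ req)]) = {Load}, add states in Sat(full) with every successor in Z. Already a fixed point.
Sat(A[full U A[full U (¬full ∧ req)]]) = {Load}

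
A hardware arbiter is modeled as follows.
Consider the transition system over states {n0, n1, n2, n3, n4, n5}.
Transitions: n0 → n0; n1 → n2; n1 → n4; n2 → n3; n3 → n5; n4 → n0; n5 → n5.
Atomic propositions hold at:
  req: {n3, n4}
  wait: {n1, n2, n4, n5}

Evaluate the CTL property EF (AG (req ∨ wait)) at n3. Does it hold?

Sat(req ∨ wait) = {n1, n2, n3, n4, n5}
AG (req ∨ wait): greatest fixpoint, start Z0 = {n1, n2, n3, n4, n5}, keep only states in Sat with every successor in Z. Z1 = {n1, n2, n3, n5}; Z2 = {n2, n3, n5}; fixed.
Sat(AG (req ∨ wait)) = {n2, n3, n5}
EF (AG (req ∨ wait)): least fixpoint, start Z0 = {n2, n3, n5}, add states with some successor in Z. Z1 = {n1, n2, n3, n5}; fixed.
Sat(EF (AG (req ∨ wait))) = {n1, n2, n3, n5}
n3 ∈ Sat(EF (AG (req ∨ wait))) = {n1, n2, n3, n5}, so the formula holds at n3.

Yes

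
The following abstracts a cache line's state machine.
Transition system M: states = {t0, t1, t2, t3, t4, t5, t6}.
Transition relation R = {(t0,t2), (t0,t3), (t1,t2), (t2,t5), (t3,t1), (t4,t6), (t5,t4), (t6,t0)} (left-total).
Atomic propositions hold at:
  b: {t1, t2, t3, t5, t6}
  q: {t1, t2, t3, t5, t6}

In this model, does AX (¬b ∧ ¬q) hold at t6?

Sat(¬b) = {t0, t4}
Sat(¬q) = {t0, t4}
Sat(¬b ∧ ¬q) = {t0, t4}
Sat(AX (¬b ∧ ¬q)) = {s : every successor in {t0, t4}} = {t5, t6}
t6 ∈ Sat(AX (¬b ∧ ¬q)) = {t5, t6}, so the formula holds at t6.

Yes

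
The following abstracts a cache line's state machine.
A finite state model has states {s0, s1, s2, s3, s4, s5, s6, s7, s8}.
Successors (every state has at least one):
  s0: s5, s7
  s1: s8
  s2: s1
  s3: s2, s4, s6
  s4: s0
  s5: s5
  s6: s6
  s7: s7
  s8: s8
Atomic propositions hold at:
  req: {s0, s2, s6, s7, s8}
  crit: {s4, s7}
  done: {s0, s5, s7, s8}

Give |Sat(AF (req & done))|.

6

Sat(req & done) = {s0, s7, s8}
AF (req & done): least fixpoint, start Z0 = {s0, s7, s8}, add states with every successor in Z. Z1 = {s0, s1, s4, s7, s8}; Z2 = {s0, s1, s2, s4, s7, s8}; fixed.
Sat(AF (req & done)) = {s0, s1, s2, s4, s7, s8}
|Sat(AF (req & done))| = |{s0, s1, s2, s4, s7, s8}| = 6.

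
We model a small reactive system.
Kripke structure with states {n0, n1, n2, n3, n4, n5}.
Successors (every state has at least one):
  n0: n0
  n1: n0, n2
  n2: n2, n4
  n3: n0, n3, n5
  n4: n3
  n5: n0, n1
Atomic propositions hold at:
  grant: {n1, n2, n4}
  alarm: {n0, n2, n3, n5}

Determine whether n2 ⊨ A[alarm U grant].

A[alarm U grant]: least fixpoint, start Z0 = Sat(grant) = {n1, n2, n4}, add states in Sat(alarm) with every successor in Z. Already a fixed point.
Sat(A[alarm U grant]) = {n1, n2, n4}
n2 ∈ Sat(A[alarm U grant]) = {n1, n2, n4}, so the formula holds at n2.

Yes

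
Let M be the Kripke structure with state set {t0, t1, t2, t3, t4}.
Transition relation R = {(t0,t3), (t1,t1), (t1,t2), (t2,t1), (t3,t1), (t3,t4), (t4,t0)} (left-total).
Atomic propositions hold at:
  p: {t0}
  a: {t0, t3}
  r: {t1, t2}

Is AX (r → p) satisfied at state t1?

No

Sat(r → p) = {t0, t3, t4}
Sat(AX (r → p)) = {s : every successor in {t0, t3, t4}} = {t0, t4}
t1 ∉ Sat(AX (r → p)) = {t0, t4}, so the formula does not hold at t1.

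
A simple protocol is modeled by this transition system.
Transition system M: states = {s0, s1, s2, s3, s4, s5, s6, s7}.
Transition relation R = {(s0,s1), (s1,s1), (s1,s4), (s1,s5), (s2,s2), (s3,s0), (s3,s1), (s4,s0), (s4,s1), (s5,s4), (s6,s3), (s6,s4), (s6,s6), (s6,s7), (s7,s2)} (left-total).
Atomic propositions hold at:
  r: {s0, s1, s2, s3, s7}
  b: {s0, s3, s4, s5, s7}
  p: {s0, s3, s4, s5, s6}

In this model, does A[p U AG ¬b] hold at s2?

Yes

Sat(¬b) = {s1, s2, s6}
AG ¬b: greatest fixpoint, start Z0 = {s1, s2, s6}, keep only states in Sat with every successor in Z. Z1 = {s2}; fixed.
Sat(AG ¬b) = {s2}
A[p U AG ¬b]: least fixpoint, start Z0 = Sat(AG ¬b) = {s2}, add states in Sat(p) with every successor in Z. Already a fixed point.
Sat(A[p U AG ¬b]) = {s2}
s2 ∈ Sat(A[p U AG ¬b]) = {s2}, so the formula holds at s2.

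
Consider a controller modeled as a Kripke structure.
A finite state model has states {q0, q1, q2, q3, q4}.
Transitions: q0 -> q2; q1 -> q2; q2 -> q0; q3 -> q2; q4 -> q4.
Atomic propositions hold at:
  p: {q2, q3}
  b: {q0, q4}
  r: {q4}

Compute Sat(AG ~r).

Sat(~r) = {q0, q1, q2, q3}
AG ~r: greatest fixpoint, start Z0 = {q0, q1, q2, q3}, keep only states in Sat with every successor in Z. Already a fixed point.
Sat(AG ~r) = {q0, q1, q2, q3}

{q0, q1, q2, q3}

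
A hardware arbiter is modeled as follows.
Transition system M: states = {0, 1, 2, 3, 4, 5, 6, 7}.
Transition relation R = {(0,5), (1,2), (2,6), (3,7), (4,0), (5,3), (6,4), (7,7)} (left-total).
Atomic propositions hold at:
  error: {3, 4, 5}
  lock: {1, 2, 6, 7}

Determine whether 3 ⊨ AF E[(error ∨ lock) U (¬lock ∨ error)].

Sat(error ∨ lock) = {1, 2, 3, 4, 5, 6, 7}
Sat(¬lock) = {0, 3, 4, 5}
Sat(¬lock ∨ error) = {0, 3, 4, 5}
E[(error ∨ lock) U (¬lock ∨ error)]: least fixpoint, start Z0 = Sat((¬lock ∨ error)) = {0, 3, 4, 5}, add states in Sat(error ∨ lock) with some successor in Z. Z1 = {0, 3, 4, 5, 6}; Z2 = {0, 2, 3, 4, 5, 6}; Z3 = {0, 1, 2, 3, 4, 5, 6}; fixed.
Sat(E[(error ∨ lock) U (¬lock ∨ error)]) = {0, 1, 2, 3, 4, 5, 6}
AF E[(error ∨ lock) U (¬lock ∨ error)]: least fixpoint, start Z0 = {0, 1, 2, 3, 4, 5, 6}, add states with every successor in Z. Already a fixed point.
Sat(AF E[(error ∨ lock) U (¬lock ∨ error)]) = {0, 1, 2, 3, 4, 5, 6}
3 ∈ Sat(AF E[(error ∨ lock) U (¬lock ∨ error)]) = {0, 1, 2, 3, 4, 5, 6}, so the formula holds at 3.

Yes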